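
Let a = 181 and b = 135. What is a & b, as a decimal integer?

133

181 = 10110101
135 = 10000111
AND → 10000101 = 133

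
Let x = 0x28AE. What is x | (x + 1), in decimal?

x = 10100010101110 = 10414
x + 1 = 10100010101111
OR    = 10100010101111 = 10415
(x | (x + 1) sets the lowest cleared bit.)

10415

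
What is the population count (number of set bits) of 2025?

2025 = 11111101001
Count the 1s: 1 + 1 + 1 + 1 + 1 + 1 + 1 + 1 = 8

8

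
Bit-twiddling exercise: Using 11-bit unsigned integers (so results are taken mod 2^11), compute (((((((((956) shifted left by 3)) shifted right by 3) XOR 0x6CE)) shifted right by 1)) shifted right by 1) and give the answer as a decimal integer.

956 = 01110111100
→ shifted left by 3 (mod 2^11) → 10111100000 = 1504
→ shifted right by 3 → 00010111100 = 188
0x6CE = 11011001110
→ XOR → 11001110010 = 1650
→ shifted right by 1 → 01100111001 = 825
→ shifted right by 1 → 00110011100 = 412

412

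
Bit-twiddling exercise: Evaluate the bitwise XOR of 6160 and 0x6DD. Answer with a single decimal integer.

6160 = 1100000010000
0x6DD = 0011011011101
XOR → 1111011001101 = 7885

7885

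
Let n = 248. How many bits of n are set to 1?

5

248 = 11111000
Count the 1s: 1 + 1 + 1 + 1 + 1 = 5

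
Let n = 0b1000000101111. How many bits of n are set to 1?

n = 1000000101111
Count the 1s: 1 + 1 + 1 + 1 + 1 + 1 = 6

6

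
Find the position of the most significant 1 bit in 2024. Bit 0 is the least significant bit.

10

2024 = 11111101000
The topmost 1 is at position 10 (since 2^10 = 1024 ≤ 2024 < 2048).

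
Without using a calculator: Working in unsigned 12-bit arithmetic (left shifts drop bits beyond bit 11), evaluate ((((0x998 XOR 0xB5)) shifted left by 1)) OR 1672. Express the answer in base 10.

1754

0x998 = 100110011000
0xB5 = 000010110101
→ XOR → 100100101101 = 2349
→ shifted left by 1 (mod 2^12) → 001001011010 = 602
1672 = 011010001000
→ OR → 011011011010 = 1754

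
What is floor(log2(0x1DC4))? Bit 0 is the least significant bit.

0x1DC4 = 1110111000100
The topmost 1 is at position 12 (since 2^12 = 4096 ≤ 7620 < 8192).

12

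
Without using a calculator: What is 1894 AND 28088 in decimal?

1312

1894 = 000011101100110
28088 = 110110110111000
AND → 000010100100000 = 1312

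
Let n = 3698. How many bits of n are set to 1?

3698 = 111001110010
Count the 1s: 1 + 1 + 1 + 1 + 1 + 1 + 1 = 7

7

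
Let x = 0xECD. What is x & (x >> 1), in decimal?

1604

x = 111011001101 = 3789
x>>1 = 011101100110
AND  = 011001000100 = 1604
(x & (x >> 1) has a 1 wherever x has two consecutive 1 bits.)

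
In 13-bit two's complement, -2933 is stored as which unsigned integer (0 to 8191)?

5259

2933 in 13 bits: 0101101110101
Invert: 1010010001010
Add 1:  1010010001011 = 5259
(Check: 2^13 - 2933 = 8192 - 2933 = 5259.)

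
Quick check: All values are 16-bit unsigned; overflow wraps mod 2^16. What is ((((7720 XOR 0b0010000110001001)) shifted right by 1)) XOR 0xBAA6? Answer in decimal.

7720 = 0001111000101000
0b0010000110001001 = 0010000110001001
→ XOR → 0011111110100001 = 16289
→ shifted right by 1 → 0001111111010000 = 8144
0xBAA6 = 1011101010100110
→ XOR → 1010010101110110 = 42358

42358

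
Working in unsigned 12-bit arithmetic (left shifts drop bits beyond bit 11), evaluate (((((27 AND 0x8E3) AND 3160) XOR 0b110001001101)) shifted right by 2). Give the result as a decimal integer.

27 = 000000011011
0x8E3 = 100011100011
→ AND → 000000000011 = 3
3160 = 110001011000
→ AND → 000000000000 = 0
0b110001001101 = 110001001101
→ XOR → 110001001101 = 3149
→ shifted right by 2 → 001100010011 = 787

787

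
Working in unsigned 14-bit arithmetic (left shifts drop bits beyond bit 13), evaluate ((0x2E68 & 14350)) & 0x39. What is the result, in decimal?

0x2E68 = 10111001101000
14350 = 11100000001110
→ & → 10100000001000 = 10248
0x39 = 00000000111001
→ & → 00000000001000 = 8

8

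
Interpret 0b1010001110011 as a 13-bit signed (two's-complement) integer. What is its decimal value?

pattern = 1010001110011 (MSB is 1 ⇒ negative)
Invert: 0101110001100, add 1 → 0101110001101 = 2957, so the value is -2957.
(Equivalently: 5235 - 2^13 = 5235 - 8192 = -2957.)

-2957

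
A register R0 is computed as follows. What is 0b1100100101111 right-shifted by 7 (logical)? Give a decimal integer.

x = 1100100101111
shift right by 7 → 0000000110010 = 50
(equivalently, floor(6447 / 128))

50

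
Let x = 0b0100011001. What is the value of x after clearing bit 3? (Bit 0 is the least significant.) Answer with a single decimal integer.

x = 0100011001
bit 3 is currently 1; clear it via x & ~(1 << 3) = x & ~8
→ 0100010001 = 273

273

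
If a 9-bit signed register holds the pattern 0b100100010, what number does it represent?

pattern = 100100010 (MSB is 1 ⇒ negative)
Invert: 011011101, add 1 → 011011110 = 222, so the value is -222.
(Equivalently: 290 - 2^9 = 290 - 512 = -222.)

-222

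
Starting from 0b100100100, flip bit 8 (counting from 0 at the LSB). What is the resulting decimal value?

x = 100100100
bit 8 is currently 1; toggle it via x ^ (1 << 8) = x ^ 256
→ 000100100 = 36

36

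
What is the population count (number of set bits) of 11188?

11188 = 10101110110100
Count the 1s: 1 + 1 + 1 + 1 + 1 + 1 + 1 + 1 = 8

8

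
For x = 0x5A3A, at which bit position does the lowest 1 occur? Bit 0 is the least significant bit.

0x5A3A = 101101000111010
Trailing zeros: 1, so the lowest set bit is bit 1 (value 2).

1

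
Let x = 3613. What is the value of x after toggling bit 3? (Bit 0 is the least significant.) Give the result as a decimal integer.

x = 111000011101
bit 3 is currently 1; toggle it via x ^ (1 << 3) = x ^ 8
→ 111000010101 = 3605

3605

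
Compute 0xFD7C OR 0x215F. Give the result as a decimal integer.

64895

0xFD7C = 1111110101111100
0x215F = 0010000101011111
 OR → 1111110101111111 = 64895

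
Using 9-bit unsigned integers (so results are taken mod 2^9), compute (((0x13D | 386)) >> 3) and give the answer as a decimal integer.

55

0x13D = 100111101
386 = 110000010
→ | → 110111111 = 447
→ >> 3 → 000110111 = 55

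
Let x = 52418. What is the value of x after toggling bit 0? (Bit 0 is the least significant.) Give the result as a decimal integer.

52419

x = 1100110011000010
bit 0 is currently 0; toggle it via x ^ (1 << 0) = x ^ 1
→ 1100110011000011 = 52419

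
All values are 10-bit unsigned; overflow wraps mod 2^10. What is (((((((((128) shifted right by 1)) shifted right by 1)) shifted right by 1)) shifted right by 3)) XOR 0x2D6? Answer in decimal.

724

128 = 0010000000
→ shifted right by 1 → 0001000000 = 64
→ shifted right by 1 → 0000100000 = 32
→ shifted right by 1 → 0000010000 = 16
→ shifted right by 3 → 0000000010 = 2
0x2D6 = 1011010110
→ XOR → 1011010100 = 724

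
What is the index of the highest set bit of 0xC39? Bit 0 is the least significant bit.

11

0xC39 = 110000111001
The topmost 1 is at position 11 (since 2^11 = 2048 ≤ 3129 < 4096).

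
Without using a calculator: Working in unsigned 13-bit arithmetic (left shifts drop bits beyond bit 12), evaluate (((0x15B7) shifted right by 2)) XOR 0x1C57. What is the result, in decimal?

0x15B7 = 1010110110111
→ shifted right by 2 → 0010101101101 = 1389
0x1C57 = 1110001010111
→ XOR → 1100100111010 = 6458

6458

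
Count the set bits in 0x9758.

0x9758 = 1001011101011000
Count the 1s: 1 + 1 + 1 + 1 + 1 + 1 + 1 + 1 = 8

8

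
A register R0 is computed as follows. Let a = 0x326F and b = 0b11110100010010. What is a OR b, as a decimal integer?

0x326F = 11001001101111
b = 11110100010010
 OR → 11111101111111 = 16255

16255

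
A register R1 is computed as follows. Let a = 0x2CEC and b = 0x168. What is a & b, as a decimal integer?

0x2CEC = 10110011101100
0x168 = 00000101101000
AND → 00000001101000 = 104

104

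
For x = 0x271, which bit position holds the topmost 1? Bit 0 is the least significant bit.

0x271 = 1001110001
The topmost 1 is at position 9 (since 2^9 = 512 ≤ 625 < 1024).

9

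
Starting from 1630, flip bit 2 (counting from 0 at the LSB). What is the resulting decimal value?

1626

x = 11001011110
bit 2 is currently 1; toggle it via x ^ (1 << 2) = x ^ 4
→ 11001011010 = 1626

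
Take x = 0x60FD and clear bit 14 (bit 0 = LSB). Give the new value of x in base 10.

x = 110000011111101
bit 14 is currently 1; clear it via x & ~(1 << 14) = x & ~16384
→ 010000011111101 = 8445

8445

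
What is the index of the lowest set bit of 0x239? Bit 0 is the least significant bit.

0x239 = 1000111001
Trailing zeros: 0, so the lowest set bit is bit 0 (value 1).

0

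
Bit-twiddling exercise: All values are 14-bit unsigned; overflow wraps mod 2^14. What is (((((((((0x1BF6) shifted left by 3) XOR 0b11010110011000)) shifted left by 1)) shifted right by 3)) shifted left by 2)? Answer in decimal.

0x1BF6 = 01101111110110
→ shifted left by 3 (mod 2^14) → 01111110110000 = 8112
0b11010110011000 = 11010110011000
→ XOR → 10101000101000 = 10792
→ shifted left by 1 (mod 2^14) → 01010001010000 = 5200
→ shifted right by 3 → 00001010001010 = 650
→ shifted left by 2 (mod 2^14) → 00101000101000 = 2600

2600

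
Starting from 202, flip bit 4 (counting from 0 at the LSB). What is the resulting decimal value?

x = 11001010
bit 4 is currently 0; toggle it via x ^ (1 << 4) = x ^ 16
→ 11011010 = 218

218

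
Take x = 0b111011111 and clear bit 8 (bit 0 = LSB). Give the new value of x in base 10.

223

x = 111011111
bit 8 is currently 1; clear it via x & ~(1 << 8) = x & ~256
→ 011011111 = 223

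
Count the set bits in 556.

4

556 = 1000101100
Count the 1s: 1 + 1 + 1 + 1 = 4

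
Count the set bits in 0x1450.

0x1450 = 1010001010000
Count the 1s: 1 + 1 + 1 + 1 = 4

4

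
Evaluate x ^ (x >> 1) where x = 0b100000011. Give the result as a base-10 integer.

x = 100000011 = 259
x>>1 = 010000001
XOR  = 110000010 = 386
(x ^ (x >> 1) gives the standard binary-reflected Gray code of x.)

386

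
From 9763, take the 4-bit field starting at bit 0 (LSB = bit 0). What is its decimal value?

v = 0010011000100011
Shift right by 0: 0010011000100011
Mask low 4 bits: 0011 = 3

3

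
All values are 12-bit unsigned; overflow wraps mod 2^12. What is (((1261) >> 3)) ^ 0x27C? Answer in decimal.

737

1261 = 010011101101
→ >> 3 → 000010011101 = 157
0x27C = 001001111100
→ ^ → 001011100001 = 737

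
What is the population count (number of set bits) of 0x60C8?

5

0x60C8 = 110000011001000
Count the 1s: 1 + 1 + 1 + 1 + 1 = 5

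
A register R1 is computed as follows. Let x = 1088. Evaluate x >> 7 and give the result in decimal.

1088 = 10001000000
shift right by 7 → 00000001000 = 8
(equivalently, floor(1088 / 128))

8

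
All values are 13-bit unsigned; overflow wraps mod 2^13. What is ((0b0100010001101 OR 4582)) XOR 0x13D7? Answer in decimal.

0b0100010001101 = 0100010001101
4582 = 1000111100110
→ OR → 1100111101111 = 6639
0x13D7 = 1001111010111
→ XOR → 0101000111000 = 2616

2616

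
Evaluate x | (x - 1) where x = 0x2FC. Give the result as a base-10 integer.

767

x = 1011111100 = 764
x - 1 = 1011111011
OR    = 1011111111 = 767
(x | (x - 1) sets all bits below the lowest set bit.)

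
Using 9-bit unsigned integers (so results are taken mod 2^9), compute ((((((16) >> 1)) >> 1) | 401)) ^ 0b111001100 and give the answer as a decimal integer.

89

16 = 000010000
→ >> 1 → 000001000 = 8
→ >> 1 → 000000100 = 4
401 = 110010001
→ | → 110010101 = 405
0b111001100 = 111001100
→ ^ → 001011001 = 89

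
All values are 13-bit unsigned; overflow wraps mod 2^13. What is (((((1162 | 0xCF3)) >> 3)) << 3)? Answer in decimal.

1162 = 0010010001010
0xCF3 = 0110011110011
→ | → 0110011111011 = 3323
→ >> 3 → 0000110011111 = 415
→ << 3 (mod 2^13) → 0110011111000 = 3320

3320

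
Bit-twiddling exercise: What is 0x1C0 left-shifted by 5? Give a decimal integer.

14336

0x1C0 = 00000111000000
shift left by 5 → 11100000000000 = 14336
(equivalently, 448 × 2^5 = 448 × 32)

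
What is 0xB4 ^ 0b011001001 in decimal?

0xB4 = 10110100
b = 11001001
XOR → 01111101 = 125

125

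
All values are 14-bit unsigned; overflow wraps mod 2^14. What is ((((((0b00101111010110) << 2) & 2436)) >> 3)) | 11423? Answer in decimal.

0b00101111010110 = 00101111010110
→ << 2 (mod 2^14) → 10111101011000 = 12120
2436 = 00100110000100
→ & → 00100100000000 = 2304
→ >> 3 → 00000100100000 = 288
11423 = 10110010011111
→ | → 10110110111111 = 11711

11711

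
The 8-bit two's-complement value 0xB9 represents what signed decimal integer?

-71

pattern = 10111001 (MSB is 1 ⇒ negative)
Invert: 01000110, add 1 → 01000111 = 71, so the value is -71.
(Equivalently: 185 - 2^8 = 185 - 256 = -71.)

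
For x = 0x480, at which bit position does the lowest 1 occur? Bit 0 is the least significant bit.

0x480 = 10010000000
Trailing zeros: 7, so the lowest set bit is bit 7 (value 128).

7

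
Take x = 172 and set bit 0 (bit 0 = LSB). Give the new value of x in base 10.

x = 010101100
bit 0 is currently 0; set it via x | (1 << 0) = x | 1
→ 010101101 = 173

173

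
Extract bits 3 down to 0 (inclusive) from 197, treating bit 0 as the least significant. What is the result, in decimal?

5

v = 00011000101
Shift right by 0: 00011000101
Mask low 4 bits: 0101 = 5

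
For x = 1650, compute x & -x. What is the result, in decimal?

x = 11001110010 = 1650
-x (two's complement) = …00110001110
AND   = 00000000010 = 2
(x & -x isolates the lowest set bit of x.)

2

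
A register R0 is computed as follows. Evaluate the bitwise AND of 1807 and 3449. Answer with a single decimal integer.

1807 = 011100001111
3449 = 110101111001
AND → 010100001001 = 1289

1289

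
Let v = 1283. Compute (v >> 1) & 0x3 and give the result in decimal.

v = 10100000011
Shift right by 1: 1010000001
Mask low 2 bits: 01 = 1

1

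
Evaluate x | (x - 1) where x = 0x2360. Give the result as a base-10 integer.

9087

x = 10001101100000 = 9056
x - 1 = 10001101011111
OR    = 10001101111111 = 9087
(x | (x - 1) sets all bits below the lowest set bit.)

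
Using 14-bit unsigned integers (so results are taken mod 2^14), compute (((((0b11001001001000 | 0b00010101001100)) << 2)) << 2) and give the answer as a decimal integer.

0b11001001001000 = 11001001001000
0b00010101001100 = 00010101001100
→ | → 11011101001100 = 14156
→ << 2 (mod 2^14) → 01110100110000 = 7472
→ << 2 (mod 2^14) → 11010011000000 = 13504

13504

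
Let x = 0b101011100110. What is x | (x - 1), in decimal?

2791

x = 101011100110 = 2790
x - 1 = 101011100101
OR    = 101011100111 = 2791
(x | (x - 1) sets all bits below the lowest set bit.)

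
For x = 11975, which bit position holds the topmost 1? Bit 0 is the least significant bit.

11975 = 10111011000111
The topmost 1 is at position 13 (since 2^13 = 8192 ≤ 11975 < 16384).

13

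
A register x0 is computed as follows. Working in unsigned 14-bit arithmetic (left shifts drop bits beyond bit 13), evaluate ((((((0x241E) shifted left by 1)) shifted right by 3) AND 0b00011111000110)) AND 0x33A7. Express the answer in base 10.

0x241E = 10010000011110
→ shifted left by 1 (mod 2^14) → 00100000111100 = 2108
→ shifted right by 3 → 00000100000111 = 263
0b00011111000110 = 00011111000110
→ AND → 00000100000110 = 262
0x33A7 = 11001110100111
→ AND → 00000100000110 = 262

262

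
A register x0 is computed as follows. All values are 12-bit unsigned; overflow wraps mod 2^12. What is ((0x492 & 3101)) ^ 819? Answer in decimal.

0x492 = 010010010010
3101 = 110000011101
→ & → 010000010000 = 1040
819 = 001100110011
→ ^ → 011100100011 = 1827

1827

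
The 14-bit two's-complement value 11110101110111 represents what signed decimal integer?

pattern = 11110101110111 (MSB is 1 ⇒ negative)
Invert: 00001010001000, add 1 → 00001010001001 = 649, so the value is -649.
(Equivalently: 15735 - 2^14 = 15735 - 16384 = -649.)

-649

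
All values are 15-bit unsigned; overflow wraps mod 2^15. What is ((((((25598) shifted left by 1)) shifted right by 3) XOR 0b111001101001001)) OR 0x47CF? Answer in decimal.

25598 = 110001111111110
→ shifted left by 1 (mod 2^15) → 100011111111100 = 18428
→ shifted right by 3 → 000100011111111 = 2303
0b111001101001001 = 111001101001001
→ XOR → 111101110110110 = 31670
0x47CF = 100011111001111
→ OR → 111111111111111 = 32767

32767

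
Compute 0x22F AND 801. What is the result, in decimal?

545

0x22F = 1000101111
801 = 1100100001
AND → 1000100001 = 545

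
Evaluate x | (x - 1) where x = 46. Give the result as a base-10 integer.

x = 101110 = 46
x - 1 = 101101
OR    = 101111 = 47
(x | (x - 1) sets all bits below the lowest set bit.)

47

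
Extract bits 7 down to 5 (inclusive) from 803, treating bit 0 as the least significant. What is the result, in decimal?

1

v = 1100100011
Shift right by 5: 11001
Mask low 3 bits: 001 = 1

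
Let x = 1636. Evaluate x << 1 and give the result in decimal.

1636 = 011001100100
shift left by 1 → 110011001000 = 3272
(equivalently, 1636 × 2^1 = 1636 × 2)

3272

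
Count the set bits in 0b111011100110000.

n = 111011100110000
Count the 1s: 1 + 1 + 1 + 1 + 1 + 1 + 1 + 1 = 8

8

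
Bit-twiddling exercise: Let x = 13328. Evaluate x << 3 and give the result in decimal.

106624

13328 = 00011010000010000
shift left by 3 → 11010000010000000 = 106624
(equivalently, 13328 × 2^3 = 13328 × 8)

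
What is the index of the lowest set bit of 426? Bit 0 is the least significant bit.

426 = 110101010
Trailing zeros: 1, so the lowest set bit is bit 1 (value 2).

1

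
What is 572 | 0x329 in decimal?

829

572 = 1000111100
0x329 = 1100101001
 OR → 1100111101 = 829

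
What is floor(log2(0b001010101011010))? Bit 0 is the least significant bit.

0b001010101011010 = 1010101011010
The topmost 1 is at position 12 (since 2^12 = 4096 ≤ 5466 < 8192).

12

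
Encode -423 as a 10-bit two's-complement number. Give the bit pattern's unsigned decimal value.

601

423 in 10 bits: 0110100111
Invert: 1001011000
Add 1:  1001011001 = 601
(Check: 2^10 - 423 = 1024 - 423 = 601.)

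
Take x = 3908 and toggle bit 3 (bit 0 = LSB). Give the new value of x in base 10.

x = 0111101000100
bit 3 is currently 0; toggle it via x ^ (1 << 3) = x ^ 8
→ 0111101001100 = 3916

3916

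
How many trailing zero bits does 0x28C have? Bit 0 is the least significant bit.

2

0x28C = 1010001100
Trailing zeros: 2, so the lowest set bit is bit 2 (value 4).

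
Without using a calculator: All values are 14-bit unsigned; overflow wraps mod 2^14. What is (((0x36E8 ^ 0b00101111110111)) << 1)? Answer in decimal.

14910

0x36E8 = 11011011101000
0b00101111110111 = 00101111110111
→ ^ → 11110100011111 = 15647
→ << 1 (mod 2^14) → 11101000111110 = 14910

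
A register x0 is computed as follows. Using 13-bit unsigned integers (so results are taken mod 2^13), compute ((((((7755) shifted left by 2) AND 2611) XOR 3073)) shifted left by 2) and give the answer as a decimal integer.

4228

7755 = 1111001001011
→ shifted left by 2 (mod 2^13) → 1100100101100 = 6444
2611 = 0101000110011
→ AND → 0100000100000 = 2080
3073 = 0110000000001
→ XOR → 0010000100001 = 1057
→ shifted left by 2 (mod 2^13) → 1000010000100 = 4228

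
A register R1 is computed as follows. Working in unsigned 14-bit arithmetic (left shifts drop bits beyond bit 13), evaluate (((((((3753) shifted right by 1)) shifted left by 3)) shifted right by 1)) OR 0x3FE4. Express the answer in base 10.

16372

3753 = 00111010101001
→ shifted right by 1 → 00011101010100 = 1876
→ shifted left by 3 (mod 2^14) → 11101010100000 = 15008
→ shifted right by 1 → 01110101010000 = 7504
0x3FE4 = 11111111100100
→ OR → 11111111110100 = 16372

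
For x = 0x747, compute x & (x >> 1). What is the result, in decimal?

771

x = 11101000111 = 1863
x>>1 = 01110100011
AND  = 01100000011 = 771
(x & (x >> 1) has a 1 wherever x has two consecutive 1 bits.)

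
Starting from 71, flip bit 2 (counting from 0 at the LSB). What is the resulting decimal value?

x = 001000111
bit 2 is currently 1; toggle it via x ^ (1 << 2) = x ^ 4
→ 001000011 = 67

67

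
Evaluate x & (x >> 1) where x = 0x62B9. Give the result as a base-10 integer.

x = 110001010111001 = 25273
x>>1 = 011000101011100
AND  = 010000000011000 = 8216
(x & (x >> 1) has a 1 wherever x has two consecutive 1 bits.)

8216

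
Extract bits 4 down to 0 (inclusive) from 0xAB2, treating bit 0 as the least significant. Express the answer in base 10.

v = 101010110010
Shift right by 0: 101010110010
Mask low 5 bits: 10010 = 18

18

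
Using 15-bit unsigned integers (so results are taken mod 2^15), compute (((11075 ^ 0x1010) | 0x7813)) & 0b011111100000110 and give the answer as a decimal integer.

11075 = 010101101000011
0x1010 = 001000000010000
→ ^ → 011101101010011 = 15187
0x7813 = 111100000010011
→ | → 111101101010011 = 31571
0b011111100000110 = 011111100000110
→ & → 011101100000010 = 15106

15106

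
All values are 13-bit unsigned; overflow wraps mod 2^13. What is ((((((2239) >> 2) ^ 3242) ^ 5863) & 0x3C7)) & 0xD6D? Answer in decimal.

64

2239 = 0100010111111
→ >> 2 → 0001000101111 = 559
3242 = 0110010101010
→ ^ → 0111010000101 = 3717
5863 = 1011011100111
→ ^ → 1100001100010 = 6242
0x3C7 = 0001111000111
→ & → 0000001000010 = 66
0xD6D = 0110101101101
→ & → 0000001000000 = 64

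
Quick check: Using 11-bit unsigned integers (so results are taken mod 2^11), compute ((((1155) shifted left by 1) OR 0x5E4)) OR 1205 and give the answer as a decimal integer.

1527

1155 = 10010000011
→ shifted left by 1 (mod 2^11) → 00100000110 = 262
0x5E4 = 10111100100
→ OR → 10111100110 = 1510
1205 = 10010110101
→ OR → 10111110111 = 1527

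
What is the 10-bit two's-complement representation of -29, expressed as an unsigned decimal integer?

29 in 10 bits: 0000011101
Invert: 1111100010
Add 1:  1111100011 = 995
(Check: 2^10 - 29 = 1024 - 29 = 995.)

995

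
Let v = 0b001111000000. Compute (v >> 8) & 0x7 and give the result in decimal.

v = 001111000000
Shift right by 8: 0011
Mask low 3 bits: 011 = 3

3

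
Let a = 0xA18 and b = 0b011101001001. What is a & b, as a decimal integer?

0xA18 = 101000011000
b = 011101001001
AND → 001000001000 = 520

520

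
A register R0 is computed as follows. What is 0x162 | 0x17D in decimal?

0x162 = 101100010
0x17D = 101111101
 OR → 101111111 = 383

383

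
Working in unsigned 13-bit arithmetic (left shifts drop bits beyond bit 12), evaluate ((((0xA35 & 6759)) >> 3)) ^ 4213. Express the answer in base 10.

4401

0xA35 = 0101000110101
6759 = 1101001100111
→ & → 0101000100101 = 2597
→ >> 3 → 0000101000100 = 324
4213 = 1000001110101
→ ^ → 1000100110001 = 4401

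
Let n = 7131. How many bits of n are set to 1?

10

7131 = 1101111011011
Count the 1s: 1 + 1 + 1 + 1 + 1 + 1 + 1 + 1 + 1 + 1 = 10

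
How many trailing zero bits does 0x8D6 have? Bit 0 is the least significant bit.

1

0x8D6 = 100011010110
Trailing zeros: 1, so the lowest set bit is bit 1 (value 2).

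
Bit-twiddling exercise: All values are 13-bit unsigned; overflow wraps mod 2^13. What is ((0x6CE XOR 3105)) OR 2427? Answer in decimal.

0x6CE = 0011011001110
3105 = 0110000100001
→ XOR → 0101011101111 = 2799
2427 = 0100101111011
→ OR → 0101111111111 = 3071

3071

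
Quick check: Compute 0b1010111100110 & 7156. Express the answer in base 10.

4580

a = 1010111100110
7156 = 1101111110100
AND → 1000111100100 = 4580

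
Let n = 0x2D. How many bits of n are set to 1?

4

0x2D = 101101
Count the 1s: 1 + 1 + 1 + 1 = 4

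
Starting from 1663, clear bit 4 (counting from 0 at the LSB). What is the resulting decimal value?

1647

x = 0011001111111
bit 4 is currently 1; clear it via x & ~(1 << 4) = x & ~16
→ 0011001101111 = 1647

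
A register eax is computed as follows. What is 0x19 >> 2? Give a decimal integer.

6

0x19 = 11001
shift right by 2 → 00110 = 6
(equivalently, floor(25 / 4))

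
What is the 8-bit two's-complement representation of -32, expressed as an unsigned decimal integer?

224

32 in 8 bits: 00100000
Invert: 11011111
Add 1:  11100000 = 224
(Check: 2^8 - 32 = 256 - 32 = 224.)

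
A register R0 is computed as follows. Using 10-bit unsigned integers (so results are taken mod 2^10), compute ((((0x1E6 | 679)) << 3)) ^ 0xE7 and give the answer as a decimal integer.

991

0x1E6 = 0111100110
679 = 1010100111
→ | → 1111100111 = 999
→ << 3 (mod 2^10) → 1100111000 = 824
0xE7 = 0011100111
→ ^ → 1111011111 = 991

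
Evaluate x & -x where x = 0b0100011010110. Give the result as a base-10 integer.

2

x = 100011010110 = 2262
-x (two's complement) = …011100101010
AND   = 000000000010 = 2
(x & -x isolates the lowest set bit of x.)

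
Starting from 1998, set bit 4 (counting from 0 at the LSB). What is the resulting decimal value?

2014

x = 011111001110
bit 4 is currently 0; set it via x | (1 << 4) = x | 16
→ 011111011110 = 2014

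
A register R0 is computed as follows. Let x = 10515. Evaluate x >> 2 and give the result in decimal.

10515 = 10100100010011
shift right by 2 → 00101001000100 = 2628
(equivalently, floor(10515 / 4))

2628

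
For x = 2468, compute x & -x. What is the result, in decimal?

4

x = 100110100100 = 2468
-x (two's complement) = …011001011100
AND   = 000000000100 = 4
(x & -x isolates the lowest set bit of x.)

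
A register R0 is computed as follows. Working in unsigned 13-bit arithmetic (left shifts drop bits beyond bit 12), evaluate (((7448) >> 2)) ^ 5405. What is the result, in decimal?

7448 = 1110100011000
→ >> 2 → 0011101000110 = 1862
5405 = 1010100011101
→ ^ → 1001001011011 = 4699

4699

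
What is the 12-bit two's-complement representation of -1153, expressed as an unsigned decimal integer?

2943

1153 in 12 bits: 010010000001
Invert: 101101111110
Add 1:  101101111111 = 2943
(Check: 2^12 - 1153 = 4096 - 1153 = 2943.)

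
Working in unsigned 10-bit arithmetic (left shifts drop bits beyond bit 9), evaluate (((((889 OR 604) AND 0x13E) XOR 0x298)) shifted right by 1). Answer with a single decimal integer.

889 = 1101111001
604 = 1001011100
→ OR → 1101111101 = 893
0x13E = 0100111110
→ AND → 0100111100 = 316
0x298 = 1010011000
→ XOR → 1110100100 = 932
→ shifted right by 1 → 0111010010 = 466

466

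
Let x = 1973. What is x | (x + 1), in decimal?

1975

x = 11110110101 = 1973
x + 1 = 11110110110
OR    = 11110110111 = 1975
(x | (x + 1) sets the lowest cleared bit.)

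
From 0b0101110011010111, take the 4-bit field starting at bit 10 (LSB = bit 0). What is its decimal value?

v = 0101110011010111
Shift right by 10: 010111
Mask low 4 bits: 0111 = 7

7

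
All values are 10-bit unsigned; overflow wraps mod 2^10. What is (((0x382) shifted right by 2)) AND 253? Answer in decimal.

0x382 = 1110000010
→ shifted right by 2 → 0011100000 = 224
253 = 0011111101
→ AND → 0011100000 = 224

224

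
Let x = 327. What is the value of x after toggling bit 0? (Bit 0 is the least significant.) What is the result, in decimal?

x = 101000111
bit 0 is currently 1; toggle it via x ^ (1 << 0) = x ^ 1
→ 101000110 = 326

326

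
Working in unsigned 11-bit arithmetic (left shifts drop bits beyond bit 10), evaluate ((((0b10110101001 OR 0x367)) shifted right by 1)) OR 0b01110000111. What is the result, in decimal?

0b10110101001 = 10110101001
0x367 = 01101100111
→ OR → 11111101111 = 2031
→ shifted right by 1 → 01111110111 = 1015
0b01110000111 = 01110000111
→ OR → 01111110111 = 1015

1015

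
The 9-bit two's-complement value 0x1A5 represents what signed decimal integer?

pattern = 110100101 (MSB is 1 ⇒ negative)
Invert: 001011010, add 1 → 001011011 = 91, so the value is -91.
(Equivalently: 421 - 2^9 = 421 - 512 = -91.)

-91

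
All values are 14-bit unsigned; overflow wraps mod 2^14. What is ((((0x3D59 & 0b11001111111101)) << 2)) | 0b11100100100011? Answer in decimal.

0x3D59 = 11110101011001
0b11001111111101 = 11001111111101
→ & → 11000101011001 = 12633
→ << 2 (mod 2^14) → 00010101100100 = 1380
0b11100100100011 = 11100100100011
→ | → 11110101100111 = 15719

15719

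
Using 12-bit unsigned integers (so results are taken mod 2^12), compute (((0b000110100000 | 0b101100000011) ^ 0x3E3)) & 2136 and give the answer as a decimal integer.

2112

0b000110100000 = 000110100000
0b101100000011 = 101100000011
→ | → 101110100011 = 2979
0x3E3 = 001111100011
→ ^ → 100001000000 = 2112
2136 = 100001011000
→ & → 100001000000 = 2112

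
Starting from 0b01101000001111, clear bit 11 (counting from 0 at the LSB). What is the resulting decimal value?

4623

x = 01101000001111
bit 11 is currently 1; clear it via x & ~(1 << 11) = x & ~2048
→ 01001000001111 = 4623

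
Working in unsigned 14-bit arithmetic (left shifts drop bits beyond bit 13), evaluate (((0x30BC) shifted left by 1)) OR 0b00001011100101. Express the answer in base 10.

9213

0x30BC = 11000010111100
→ shifted left by 1 (mod 2^14) → 10000101111000 = 8568
0b00001011100101 = 00001011100101
→ OR → 10001111111101 = 9213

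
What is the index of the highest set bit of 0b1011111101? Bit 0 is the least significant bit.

0b1011111101 = 1011111101
The topmost 1 is at position 9 (since 2^9 = 512 ≤ 765 < 1024).

9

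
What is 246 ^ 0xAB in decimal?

246 = 11110110
0xAB = 10101011
XOR → 01011101 = 93

93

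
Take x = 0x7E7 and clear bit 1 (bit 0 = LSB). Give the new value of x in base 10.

x = 011111100111
bit 1 is currently 1; clear it via x & ~(1 << 1) = x & ~2
→ 011111100101 = 2021

2021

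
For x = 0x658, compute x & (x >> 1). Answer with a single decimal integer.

520

x = 11001011000 = 1624
x>>1 = 01100101100
AND  = 01000001000 = 520
(x & (x >> 1) has a 1 wherever x has two consecutive 1 bits.)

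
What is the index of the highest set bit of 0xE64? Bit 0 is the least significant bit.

0xE64 = 111001100100
The topmost 1 is at position 11 (since 2^11 = 2048 ≤ 3684 < 4096).

11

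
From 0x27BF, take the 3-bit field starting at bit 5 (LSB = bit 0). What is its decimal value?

v = 10011110111111
Shift right by 5: 100111101
Mask low 3 bits: 101 = 5

5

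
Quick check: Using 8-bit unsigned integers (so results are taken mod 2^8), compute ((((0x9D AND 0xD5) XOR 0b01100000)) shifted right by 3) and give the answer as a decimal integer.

30

0x9D = 10011101
0xD5 = 11010101
→ AND → 10010101 = 149
0b01100000 = 01100000
→ XOR → 11110101 = 245
→ shifted right by 3 → 00011110 = 30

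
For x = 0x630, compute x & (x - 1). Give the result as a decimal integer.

1568

x = 11000110000 = 1584
x - 1 = 11000101111
AND   = 11000100000 = 1568
(x & (x - 1) clears the lowest set bit of x.)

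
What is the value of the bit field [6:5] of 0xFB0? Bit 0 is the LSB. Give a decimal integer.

1

v = 0111110110000
Shift right by 5: 01111101
Mask low 2 bits: 01 = 1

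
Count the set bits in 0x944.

0x944 = 100101000100
Count the 1s: 1 + 1 + 1 + 1 = 4

4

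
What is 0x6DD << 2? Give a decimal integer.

7028

0x6DD = 0011011011101
shift left by 2 → 1101101110100 = 7028
(equivalently, 1757 × 2^2 = 1757 × 4)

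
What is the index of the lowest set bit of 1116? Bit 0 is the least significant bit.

1116 = 10001011100
Trailing zeros: 2, so the lowest set bit is bit 2 (value 4).

2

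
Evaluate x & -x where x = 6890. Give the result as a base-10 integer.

2

x = 1101011101010 = 6890
-x (two's complement) = …0010100010110
AND   = 0000000000010 = 2
(x & -x isolates the lowest set bit of x.)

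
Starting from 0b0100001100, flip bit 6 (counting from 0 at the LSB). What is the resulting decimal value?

x = 0100001100
bit 6 is currently 0; toggle it via x ^ (1 << 6) = x ^ 64
→ 0101001100 = 332

332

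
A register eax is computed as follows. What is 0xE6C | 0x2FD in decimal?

0xE6C = 111001101100
0x2FD = 001011111101
 OR → 111011111101 = 3837

3837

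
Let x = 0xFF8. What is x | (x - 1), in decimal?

x = 111111111000 = 4088
x - 1 = 111111110111
OR    = 111111111111 = 4095
(x | (x - 1) sets all bits below the lowest set bit.)

4095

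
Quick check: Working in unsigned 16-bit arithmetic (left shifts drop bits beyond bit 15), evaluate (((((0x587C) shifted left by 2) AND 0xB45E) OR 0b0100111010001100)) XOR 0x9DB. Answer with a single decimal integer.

26375

0x587C = 0101100001111100
→ shifted left by 2 (mod 2^16) → 0110000111110000 = 25072
0xB45E = 1011010001011110
→ AND → 0010000001010000 = 8272
0b0100111010001100 = 0100111010001100
→ OR → 0110111011011100 = 28380
0x9DB = 0000100111011011
→ XOR → 0110011100000111 = 26375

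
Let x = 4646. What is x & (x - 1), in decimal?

4644

x = 1001000100110 = 4646
x - 1 = 1001000100101
AND   = 1001000100100 = 4644
(x & (x - 1) clears the lowest set bit of x.)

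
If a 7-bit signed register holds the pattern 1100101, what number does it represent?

pattern = 1100101 (MSB is 1 ⇒ negative)
Invert: 0011010, add 1 → 0011011 = 27, so the value is -27.
(Equivalently: 101 - 2^7 = 101 - 128 = -27.)

-27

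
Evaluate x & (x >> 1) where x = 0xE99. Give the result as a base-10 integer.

1544

x = 111010011001 = 3737
x>>1 = 011101001100
AND  = 011000001000 = 1544
(x & (x >> 1) has a 1 wherever x has two consecutive 1 bits.)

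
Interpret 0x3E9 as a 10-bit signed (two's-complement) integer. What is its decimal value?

-23

pattern = 1111101001 (MSB is 1 ⇒ negative)
Invert: 0000010110, add 1 → 0000010111 = 23, so the value is -23.
(Equivalently: 1001 - 2^10 = 1001 - 1024 = -23.)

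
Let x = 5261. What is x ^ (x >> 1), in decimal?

7883

x = 1010010001101 = 5261
x>>1 = 0101001000110
XOR  = 1111011001011 = 7883
(x ^ (x >> 1) gives the standard binary-reflected Gray code of x.)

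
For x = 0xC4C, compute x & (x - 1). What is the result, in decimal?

x = 110001001100 = 3148
x - 1 = 110001001011
AND   = 110001001000 = 3144
(x & (x - 1) clears the lowest set bit of x.)

3144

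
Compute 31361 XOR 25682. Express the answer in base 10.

7891

31361 = 111101010000001
25682 = 110010001010010
XOR → 001111011010011 = 7891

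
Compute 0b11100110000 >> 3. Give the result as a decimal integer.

x = 11100110000
shift right by 3 → 00011100110 = 230
(equivalently, floor(1840 / 8))

230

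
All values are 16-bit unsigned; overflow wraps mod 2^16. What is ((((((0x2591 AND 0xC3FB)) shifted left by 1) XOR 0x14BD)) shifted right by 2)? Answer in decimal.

1511

0x2591 = 0010010110010001
0xC3FB = 1100001111111011
→ AND → 0000000110010001 = 401
→ shifted left by 1 (mod 2^16) → 0000001100100010 = 802
0x14BD = 0001010010111101
→ XOR → 0001011110011111 = 6047
→ shifted right by 2 → 0000010111100111 = 1511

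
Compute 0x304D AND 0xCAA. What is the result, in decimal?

8

0x304D = 11000001001101
0xCAA = 00110010101010
AND → 00000000001000 = 8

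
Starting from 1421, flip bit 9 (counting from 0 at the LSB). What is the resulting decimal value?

1933

x = 0000010110001101
bit 9 is currently 0; toggle it via x ^ (1 << 9) = x ^ 512
→ 0000011110001101 = 1933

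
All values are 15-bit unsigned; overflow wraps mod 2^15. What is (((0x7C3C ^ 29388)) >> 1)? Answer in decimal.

0x7C3C = 111110000111100
29388 = 111001011001100
→ ^ → 000111011110000 = 3824
→ >> 1 → 000011101111000 = 1912

1912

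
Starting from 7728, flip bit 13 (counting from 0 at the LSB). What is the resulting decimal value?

x = 001111000110000
bit 13 is currently 0; toggle it via x ^ (1 << 13) = x ^ 8192
→ 011111000110000 = 15920

15920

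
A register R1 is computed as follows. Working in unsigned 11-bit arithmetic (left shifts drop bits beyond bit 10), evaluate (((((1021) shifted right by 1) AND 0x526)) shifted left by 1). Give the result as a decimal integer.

588

1021 = 01111111101
→ shifted right by 1 → 00111111110 = 510
0x526 = 10100100110
→ AND → 00100100110 = 294
→ shifted left by 1 (mod 2^11) → 01001001100 = 588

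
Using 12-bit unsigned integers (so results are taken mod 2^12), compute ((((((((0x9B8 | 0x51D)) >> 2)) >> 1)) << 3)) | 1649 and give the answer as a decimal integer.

4089

0x9B8 = 100110111000
0x51D = 010100011101
→ | → 110110111101 = 3517
→ >> 2 → 001101101111 = 879
→ >> 1 → 000110110111 = 439
→ << 3 (mod 2^12) → 110110111000 = 3512
1649 = 011001110001
→ | → 111111111001 = 4089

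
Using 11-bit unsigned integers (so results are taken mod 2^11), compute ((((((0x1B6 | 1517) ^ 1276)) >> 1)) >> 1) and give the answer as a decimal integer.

64

0x1B6 = 00110110110
1517 = 10111101101
→ | → 10111111111 = 1535
1276 = 10011111100
→ ^ → 00100000011 = 259
→ >> 1 → 00010000001 = 129
→ >> 1 → 00001000000 = 64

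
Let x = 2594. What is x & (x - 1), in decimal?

x = 101000100010 = 2594
x - 1 = 101000100001
AND   = 101000100000 = 2592
(x & (x - 1) clears the lowest set bit of x.)

2592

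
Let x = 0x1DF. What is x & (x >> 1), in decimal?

x = 111011111 = 479
x>>1 = 011101111
AND  = 011001111 = 207
(x & (x >> 1) has a 1 wherever x has two consecutive 1 bits.)

207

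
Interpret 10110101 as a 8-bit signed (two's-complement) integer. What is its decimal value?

pattern = 10110101 (MSB is 1 ⇒ negative)
Invert: 01001010, add 1 → 01001011 = 75, so the value is -75.
(Equivalently: 181 - 2^8 = 181 - 256 = -75.)

-75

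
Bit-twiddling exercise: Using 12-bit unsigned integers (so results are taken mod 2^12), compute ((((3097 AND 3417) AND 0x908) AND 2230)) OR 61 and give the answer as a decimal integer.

2109

3097 = 110000011001
3417 = 110101011001
→ AND → 110000011001 = 3097
0x908 = 100100001000
→ AND → 100000001000 = 2056
2230 = 100010110110
→ AND → 100000000000 = 2048
61 = 000000111101
→ OR → 100000111101 = 2109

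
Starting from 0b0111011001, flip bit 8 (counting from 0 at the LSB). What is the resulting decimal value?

217

x = 0111011001
bit 8 is currently 1; toggle it via x ^ (1 << 8) = x ^ 256
→ 0011011001 = 217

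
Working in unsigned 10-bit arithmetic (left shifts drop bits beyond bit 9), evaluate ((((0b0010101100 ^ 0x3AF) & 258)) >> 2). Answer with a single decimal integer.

0b0010101100 = 0010101100
0x3AF = 1110101111
→ ^ → 1100000011 = 771
258 = 0100000010
→ & → 0100000010 = 258
→ >> 2 → 0001000000 = 64

64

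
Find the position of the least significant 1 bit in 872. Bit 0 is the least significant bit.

872 = 1101101000
Trailing zeros: 3, so the lowest set bit is bit 3 (value 8).

3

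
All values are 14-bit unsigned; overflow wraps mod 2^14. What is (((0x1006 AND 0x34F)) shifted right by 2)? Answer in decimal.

1

0x1006 = 01000000000110
0x34F = 00001101001111
→ AND → 00000000000110 = 6
→ shifted right by 2 → 00000000000001 = 1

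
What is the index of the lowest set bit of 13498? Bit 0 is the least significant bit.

13498 = 11010010111010
Trailing zeros: 1, so the lowest set bit is bit 1 (value 2).

1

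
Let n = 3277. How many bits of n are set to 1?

7

3277 = 110011001101
Count the 1s: 1 + 1 + 1 + 1 + 1 + 1 + 1 = 7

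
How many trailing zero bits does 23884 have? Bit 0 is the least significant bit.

2

23884 = 101110101001100
Trailing zeros: 2, so the lowest set bit is bit 2 (value 4).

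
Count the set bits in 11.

3

11 = 1011
Count the 1s: 1 + 1 + 1 = 3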